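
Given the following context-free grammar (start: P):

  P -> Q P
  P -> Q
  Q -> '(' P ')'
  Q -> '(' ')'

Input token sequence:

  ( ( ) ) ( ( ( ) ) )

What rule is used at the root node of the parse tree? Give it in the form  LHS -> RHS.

[P [Q ( [P [Q ( )]] )] [P [Q ( [P [Q ( [P [Q ( )]] )]] )]]]

P -> Q P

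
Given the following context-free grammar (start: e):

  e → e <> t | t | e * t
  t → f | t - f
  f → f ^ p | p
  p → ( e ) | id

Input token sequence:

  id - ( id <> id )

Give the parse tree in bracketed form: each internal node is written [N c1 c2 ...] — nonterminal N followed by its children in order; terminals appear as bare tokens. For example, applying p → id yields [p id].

[e [t [t [f [p id]]] - [f [p ( [e [e [t [f [p id]]]] <> [t [f [p id]]]] )]]]]

e
t
t - f
f - f
p - f
id - f
id - p
id - ( e )
id - ( e <> t )
id - ( t <> t )
id - ( f <> t )
id - ( p <> t )
id - ( id <> t )
id - ( id <> f )
id - ( id <> p )
id - ( id <> id )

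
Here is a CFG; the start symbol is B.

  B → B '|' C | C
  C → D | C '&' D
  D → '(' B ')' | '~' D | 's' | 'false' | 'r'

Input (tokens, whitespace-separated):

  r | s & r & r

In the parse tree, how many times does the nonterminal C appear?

[B [B [C [D r]]] | [C [C [C [D s]] & [D r]] & [D r]]]

4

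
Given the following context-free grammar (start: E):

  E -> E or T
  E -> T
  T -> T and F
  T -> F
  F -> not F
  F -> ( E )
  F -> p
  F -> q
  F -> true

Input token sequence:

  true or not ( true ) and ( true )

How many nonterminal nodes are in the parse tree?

[E [E [T [F true]]] or [T [T [F not [F ( [E [T [F true]]] )]]] and [F ( [E [T [F true]]] )]]]

15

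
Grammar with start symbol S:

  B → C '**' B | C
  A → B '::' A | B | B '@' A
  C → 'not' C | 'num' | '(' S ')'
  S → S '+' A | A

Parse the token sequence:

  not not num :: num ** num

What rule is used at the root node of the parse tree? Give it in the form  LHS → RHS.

S → A

[S [A [B [C not [C not [C num]]]] :: [A [B [C num] ** [B [C num]]]]]]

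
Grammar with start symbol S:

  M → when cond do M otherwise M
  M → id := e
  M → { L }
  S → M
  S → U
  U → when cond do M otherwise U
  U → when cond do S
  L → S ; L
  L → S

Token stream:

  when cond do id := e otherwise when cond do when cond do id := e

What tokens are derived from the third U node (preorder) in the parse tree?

when cond do id := e

[S [U when cond do [M id := e] otherwise [U when cond do [S [U when cond do [S [M id := e]]]]]]]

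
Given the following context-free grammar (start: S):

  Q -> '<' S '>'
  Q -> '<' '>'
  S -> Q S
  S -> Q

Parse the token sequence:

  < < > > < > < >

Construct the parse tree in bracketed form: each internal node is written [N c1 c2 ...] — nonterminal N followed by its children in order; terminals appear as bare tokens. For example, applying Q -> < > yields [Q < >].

S
Q S
< S > S
< Q > S
< < > > S
< < > > Q S
< < > > < > S
< < > > < > Q
< < > > < > < >

[S [Q < [S [Q < >]] >] [S [Q < >] [S [Q < >]]]]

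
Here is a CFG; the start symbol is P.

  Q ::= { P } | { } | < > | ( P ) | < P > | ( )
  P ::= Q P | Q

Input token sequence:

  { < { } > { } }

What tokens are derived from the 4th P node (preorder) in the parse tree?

[P [Q { [P [Q < [P [Q { }]] >] [P [Q { }]]] }]]

{ }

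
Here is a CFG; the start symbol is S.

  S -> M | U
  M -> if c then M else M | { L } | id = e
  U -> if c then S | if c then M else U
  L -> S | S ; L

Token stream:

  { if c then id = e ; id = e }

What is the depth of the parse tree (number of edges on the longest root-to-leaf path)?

7

[S [M { [L [S [U if c then [S [M id = e]]]] ; [L [S [M id = e]]]] }]]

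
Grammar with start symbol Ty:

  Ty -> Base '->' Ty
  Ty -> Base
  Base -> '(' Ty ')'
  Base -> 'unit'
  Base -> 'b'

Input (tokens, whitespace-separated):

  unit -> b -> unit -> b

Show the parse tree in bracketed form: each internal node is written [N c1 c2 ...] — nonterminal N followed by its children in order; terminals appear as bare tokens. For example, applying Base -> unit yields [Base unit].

Ty
Base -> Ty
unit -> Ty
unit -> Base -> Ty
unit -> b -> Ty
unit -> b -> Base -> Ty
unit -> b -> unit -> Ty
unit -> b -> unit -> Base
unit -> b -> unit -> b

[Ty [Base unit] -> [Ty [Base b] -> [Ty [Base unit] -> [Ty [Base b]]]]]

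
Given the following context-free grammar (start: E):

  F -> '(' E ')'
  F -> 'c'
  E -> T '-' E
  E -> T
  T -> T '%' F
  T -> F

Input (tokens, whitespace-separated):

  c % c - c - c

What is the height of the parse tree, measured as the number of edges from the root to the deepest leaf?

[E [T [T [F c]] % [F c]] - [E [T [F c]] - [E [T [F c]]]]]

5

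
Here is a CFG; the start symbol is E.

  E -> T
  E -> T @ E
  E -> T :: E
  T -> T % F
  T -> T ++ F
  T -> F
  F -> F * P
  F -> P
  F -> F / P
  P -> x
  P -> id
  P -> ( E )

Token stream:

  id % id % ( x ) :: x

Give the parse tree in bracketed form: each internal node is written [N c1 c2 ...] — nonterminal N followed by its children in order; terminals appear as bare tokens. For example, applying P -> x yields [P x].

E
T :: E
T % F :: E
T % F % F :: E
F % F % F :: E
P % F % F :: E
id % F % F :: E
id % P % F :: E
id % id % F :: E
id % id % P :: E
id % id % ( E ) :: E
id % id % ( T ) :: E
id % id % ( F ) :: E
id % id % ( P ) :: E
id % id % ( x ) :: E
id % id % ( x ) :: T
id % id % ( x ) :: F
id % id % ( x ) :: P
id % id % ( x ) :: x

[E [T [T [T [F [P id]]] % [F [P id]]] % [F [P ( [E [T [F [P x]]]] )]]] :: [E [T [F [P x]]]]]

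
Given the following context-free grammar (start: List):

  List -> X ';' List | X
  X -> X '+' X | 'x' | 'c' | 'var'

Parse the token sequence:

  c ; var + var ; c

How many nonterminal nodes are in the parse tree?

8

[List [X c] ; [List [X [X var] + [X var]] ; [List [X c]]]]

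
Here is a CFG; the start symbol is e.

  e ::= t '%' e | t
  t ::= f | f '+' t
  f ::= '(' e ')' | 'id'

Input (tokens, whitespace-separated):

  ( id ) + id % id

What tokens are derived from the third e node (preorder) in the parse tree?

id

[e [t [f ( [e [t [f id]]] )] + [t [f id]]] % [e [t [f id]]]]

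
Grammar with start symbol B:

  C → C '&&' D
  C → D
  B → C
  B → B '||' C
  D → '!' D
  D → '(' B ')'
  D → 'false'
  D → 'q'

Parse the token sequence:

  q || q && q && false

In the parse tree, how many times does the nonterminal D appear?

[B [B [C [D q]]] || [C [C [C [D q]] && [D q]] && [D false]]]

4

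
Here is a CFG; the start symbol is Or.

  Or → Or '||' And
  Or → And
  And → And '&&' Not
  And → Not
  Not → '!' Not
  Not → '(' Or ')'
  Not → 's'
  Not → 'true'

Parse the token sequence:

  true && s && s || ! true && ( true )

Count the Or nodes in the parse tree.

3

[Or [Or [And [And [And [Not true]] && [Not s]] && [Not s]]] || [And [And [Not ! [Not true]]] && [Not ( [Or [And [Not true]]] )]]]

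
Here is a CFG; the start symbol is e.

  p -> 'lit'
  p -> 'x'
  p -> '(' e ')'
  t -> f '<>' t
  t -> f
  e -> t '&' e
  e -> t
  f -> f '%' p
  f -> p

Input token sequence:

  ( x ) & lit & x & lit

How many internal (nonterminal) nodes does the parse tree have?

20

[e [t [f [p ( [e [t [f [p x]]]] )]]] & [e [t [f [p lit]]] & [e [t [f [p x]]] & [e [t [f [p lit]]]]]]]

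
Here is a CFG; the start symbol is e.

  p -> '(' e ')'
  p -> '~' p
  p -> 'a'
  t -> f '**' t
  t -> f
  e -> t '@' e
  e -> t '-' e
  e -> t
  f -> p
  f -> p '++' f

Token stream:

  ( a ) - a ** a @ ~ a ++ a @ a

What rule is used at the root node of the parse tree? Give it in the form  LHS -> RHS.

e -> t '-' e

[e [t [f [p ( [e [t [f [p a]]]] )]]] - [e [t [f [p a]] ** [t [f [p a]]]] @ [e [t [f [p ~ [p a]] ++ [f [p a]]]] @ [e [t [f [p a]]]]]]]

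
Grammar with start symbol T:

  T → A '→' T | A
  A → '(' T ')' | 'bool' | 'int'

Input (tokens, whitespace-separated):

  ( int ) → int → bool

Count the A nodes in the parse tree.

[T [A ( [T [A int]] )] → [T [A int] → [T [A bool]]]]

4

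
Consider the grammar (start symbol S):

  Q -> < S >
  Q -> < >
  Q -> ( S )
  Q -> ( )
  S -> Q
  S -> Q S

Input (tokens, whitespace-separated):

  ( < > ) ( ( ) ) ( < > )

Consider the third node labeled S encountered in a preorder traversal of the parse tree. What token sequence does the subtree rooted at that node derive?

( ( ) ) ( < > )

[S [Q ( [S [Q < >]] )] [S [Q ( [S [Q ( )]] )] [S [Q ( [S [Q < >]] )]]]]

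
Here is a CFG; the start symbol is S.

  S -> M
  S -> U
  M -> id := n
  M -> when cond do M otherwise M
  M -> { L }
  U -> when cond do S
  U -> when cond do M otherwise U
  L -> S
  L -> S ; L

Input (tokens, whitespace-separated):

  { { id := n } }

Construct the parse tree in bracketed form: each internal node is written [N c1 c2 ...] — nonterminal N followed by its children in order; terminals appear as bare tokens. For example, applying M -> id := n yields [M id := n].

S
M
{ L }
{ S }
{ M }
{ { L } }
{ { S } }
{ { M } }
{ { id := n } }

[S [M { [L [S [M { [L [S [M id := n]]] }]]] }]]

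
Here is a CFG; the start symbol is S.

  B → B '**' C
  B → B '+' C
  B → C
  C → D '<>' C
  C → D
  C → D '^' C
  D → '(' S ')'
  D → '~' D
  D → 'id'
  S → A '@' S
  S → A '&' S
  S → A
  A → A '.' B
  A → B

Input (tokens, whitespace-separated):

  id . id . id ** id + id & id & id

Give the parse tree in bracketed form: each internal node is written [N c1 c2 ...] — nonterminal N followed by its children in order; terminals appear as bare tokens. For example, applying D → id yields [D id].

[S [A [A [A [B [C [D id]]]] . [B [C [D id]]]] . [B [B [B [C [D id]]] ** [C [D id]]] + [C [D id]]]] & [S [A [B [C [D id]]]] & [S [A [B [C [D id]]]]]]]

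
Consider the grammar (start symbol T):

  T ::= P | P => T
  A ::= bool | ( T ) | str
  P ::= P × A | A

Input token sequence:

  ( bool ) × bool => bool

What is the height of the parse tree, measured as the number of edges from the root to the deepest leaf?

[T [P [P [A ( [T [P [A bool]]] )]] × [A bool]] => [T [P [A bool]]]]

7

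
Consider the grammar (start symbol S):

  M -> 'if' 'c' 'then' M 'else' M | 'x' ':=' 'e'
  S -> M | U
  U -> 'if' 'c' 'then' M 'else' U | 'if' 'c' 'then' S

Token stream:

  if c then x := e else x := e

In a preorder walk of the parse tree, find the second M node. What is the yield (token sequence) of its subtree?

[S [M if c then [M x := e] else [M x := e]]]

x := e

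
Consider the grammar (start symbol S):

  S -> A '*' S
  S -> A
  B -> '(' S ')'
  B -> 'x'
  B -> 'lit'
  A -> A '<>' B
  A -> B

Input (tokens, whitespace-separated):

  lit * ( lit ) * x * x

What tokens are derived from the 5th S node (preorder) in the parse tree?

x

[S [A [B lit]] * [S [A [B ( [S [A [B lit]]] )]] * [S [A [B x]] * [S [A [B x]]]]]]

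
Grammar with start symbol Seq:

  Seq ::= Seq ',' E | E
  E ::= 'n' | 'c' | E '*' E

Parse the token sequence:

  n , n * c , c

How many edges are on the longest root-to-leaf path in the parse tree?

4

[Seq [Seq [Seq [E n]] , [E [E n] * [E c]]] , [E c]]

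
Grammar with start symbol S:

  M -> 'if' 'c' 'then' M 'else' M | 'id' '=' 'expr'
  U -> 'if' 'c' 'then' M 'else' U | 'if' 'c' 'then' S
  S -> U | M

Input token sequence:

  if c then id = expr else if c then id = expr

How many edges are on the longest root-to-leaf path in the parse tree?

[S [U if c then [M id = expr] else [U if c then [S [M id = expr]]]]]

5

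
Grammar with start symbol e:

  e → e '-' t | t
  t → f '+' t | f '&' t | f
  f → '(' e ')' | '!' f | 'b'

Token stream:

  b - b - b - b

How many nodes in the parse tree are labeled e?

4

[e [e [e [e [t [f b]]] - [t [f b]]] - [t [f b]]] - [t [f b]]]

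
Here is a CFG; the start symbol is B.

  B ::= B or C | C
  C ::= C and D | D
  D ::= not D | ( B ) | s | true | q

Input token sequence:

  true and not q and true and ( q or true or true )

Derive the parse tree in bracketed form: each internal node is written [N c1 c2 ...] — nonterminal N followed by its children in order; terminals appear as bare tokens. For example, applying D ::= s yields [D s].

B
C
C and D
C and D and D
C and D and D and D
D and D and D and D
true and D and D and D
true and not D and D and D
true and not q and D and D
true and not q and true and D
true and not q and true and ( B )
true and not q and true and ( B or C )
true and not q and true and ( B or C or C )
true and not q and true and ( C or C or C )
true and not q and true and ( D or C or C )
true and not q and true and ( q or C or C )
true and not q and true and ( q or D or C )
true and not q and true and ( q or true or C )
true and not q and true and ( q or true or D )
true and not q and true and ( q or true or true )

[B [C [C [C [C [D true]] and [D not [D q]]] and [D true]] and [D ( [B [B [B [C [D q]]] or [C [D true]]] or [C [D true]]] )]]]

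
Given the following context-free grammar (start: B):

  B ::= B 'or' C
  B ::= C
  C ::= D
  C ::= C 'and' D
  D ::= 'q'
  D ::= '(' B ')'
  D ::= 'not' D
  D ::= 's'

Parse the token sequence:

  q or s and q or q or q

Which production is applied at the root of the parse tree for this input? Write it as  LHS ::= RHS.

[B [B [B [B [C [D q]]] or [C [C [D s]] and [D q]]] or [C [D q]]] or [C [D q]]]

B ::= B 'or' C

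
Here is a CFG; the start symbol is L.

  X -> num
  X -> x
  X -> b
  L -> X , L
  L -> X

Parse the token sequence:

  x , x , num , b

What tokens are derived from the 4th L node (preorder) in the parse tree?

[L [X x] , [L [X x] , [L [X num] , [L [X b]]]]]

b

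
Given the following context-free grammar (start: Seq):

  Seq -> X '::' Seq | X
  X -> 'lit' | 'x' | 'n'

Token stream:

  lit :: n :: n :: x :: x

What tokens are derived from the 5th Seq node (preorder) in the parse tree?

x

[Seq [X lit] :: [Seq [X n] :: [Seq [X n] :: [Seq [X x] :: [Seq [X x]]]]]]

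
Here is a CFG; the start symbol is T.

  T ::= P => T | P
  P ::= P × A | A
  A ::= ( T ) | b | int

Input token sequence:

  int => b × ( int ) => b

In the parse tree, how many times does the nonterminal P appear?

[T [P [A int]] => [T [P [P [A b]] × [A ( [T [P [A int]]] )]] => [T [P [A b]]]]]

5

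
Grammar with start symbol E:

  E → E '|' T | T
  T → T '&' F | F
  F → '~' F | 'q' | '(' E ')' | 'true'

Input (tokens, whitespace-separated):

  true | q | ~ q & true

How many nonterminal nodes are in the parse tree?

[E [E [E [T [F true]]] | [T [F q]]] | [T [T [F ~ [F q]]] & [F true]]]

12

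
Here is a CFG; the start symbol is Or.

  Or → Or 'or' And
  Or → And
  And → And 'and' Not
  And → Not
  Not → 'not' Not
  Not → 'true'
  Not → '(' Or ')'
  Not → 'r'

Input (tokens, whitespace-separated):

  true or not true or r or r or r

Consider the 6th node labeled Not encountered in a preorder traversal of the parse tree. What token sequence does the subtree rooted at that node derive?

r

[Or [Or [Or [Or [Or [And [Not true]]] or [And [Not not [Not true]]]] or [And [Not r]]] or [And [Not r]]] or [And [Not r]]]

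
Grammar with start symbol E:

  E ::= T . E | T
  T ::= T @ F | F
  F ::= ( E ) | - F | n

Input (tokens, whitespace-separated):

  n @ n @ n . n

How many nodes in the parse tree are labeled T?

4

[E [T [T [T [F n]] @ [F n]] @ [F n]] . [E [T [F n]]]]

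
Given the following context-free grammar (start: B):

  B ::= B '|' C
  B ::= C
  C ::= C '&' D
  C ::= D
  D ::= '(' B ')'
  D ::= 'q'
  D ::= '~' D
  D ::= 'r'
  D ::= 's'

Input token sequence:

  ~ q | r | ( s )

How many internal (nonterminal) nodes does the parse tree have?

13

[B [B [B [C [D ~ [D q]]]] | [C [D r]]] | [C [D ( [B [C [D s]]] )]]]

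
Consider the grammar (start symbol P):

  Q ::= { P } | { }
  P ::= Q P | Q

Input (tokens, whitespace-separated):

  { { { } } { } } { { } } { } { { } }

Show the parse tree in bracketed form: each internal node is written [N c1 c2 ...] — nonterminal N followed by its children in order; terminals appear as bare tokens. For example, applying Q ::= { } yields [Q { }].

[P [Q { [P [Q { [P [Q { }]] }] [P [Q { }]]] }] [P [Q { [P [Q { }]] }] [P [Q { }] [P [Q { [P [Q { }]] }]]]]]

P
Q P
{ P } P
{ Q P } P
{ { P } P } P
{ { Q } P } P
{ { { } } P } P
{ { { } } Q } P
{ { { } } { } } P
{ { { } } { } } Q P
{ { { } } { } } { P } P
{ { { } } { } } { Q } P
{ { { } } { } } { { } } P
{ { { } } { } } { { } } Q P
{ { { } } { } } { { } } { } P
{ { { } } { } } { { } } { } Q
{ { { } } { } } { { } } { } { P }
{ { { } } { } } { { } } { } { Q }
{ { { } } { } } { { } } { } { { } }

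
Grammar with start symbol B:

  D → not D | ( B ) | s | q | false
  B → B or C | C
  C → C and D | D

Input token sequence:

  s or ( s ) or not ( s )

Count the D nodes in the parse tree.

[B [B [B [C [D s]]] or [C [D ( [B [C [D s]]] )]]] or [C [D not [D ( [B [C [D s]]] )]]]]

6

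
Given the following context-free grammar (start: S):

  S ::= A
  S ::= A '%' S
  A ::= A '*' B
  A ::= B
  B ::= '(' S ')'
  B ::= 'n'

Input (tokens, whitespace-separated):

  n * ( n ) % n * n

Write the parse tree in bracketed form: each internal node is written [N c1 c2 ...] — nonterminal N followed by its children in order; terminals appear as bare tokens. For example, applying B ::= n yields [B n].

[S [A [A [B n]] * [B ( [S [A [B n]]] )]] % [S [A [A [B n]] * [B n]]]]

S
A % S
A * B % S
B * B % S
n * B % S
n * ( S ) % S
n * ( A ) % S
n * ( B ) % S
n * ( n ) % S
n * ( n ) % A
n * ( n ) % A * B
n * ( n ) % B * B
n * ( n ) % n * B
n * ( n ) % n * n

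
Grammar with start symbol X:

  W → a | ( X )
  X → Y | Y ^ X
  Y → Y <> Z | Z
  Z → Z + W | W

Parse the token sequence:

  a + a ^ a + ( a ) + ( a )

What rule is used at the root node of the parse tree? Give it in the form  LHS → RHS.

X → Y ^ X

[X [Y [Z [Z [W a]] + [W a]]] ^ [X [Y [Z [Z [Z [W a]] + [W ( [X [Y [Z [W a]]]] )]] + [W ( [X [Y [Z [W a]]]] )]]]]]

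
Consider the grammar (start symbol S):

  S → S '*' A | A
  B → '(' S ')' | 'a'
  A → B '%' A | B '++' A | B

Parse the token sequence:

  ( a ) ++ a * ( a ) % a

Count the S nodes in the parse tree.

[S [S [A [B ( [S [A [B a]]] )] ++ [A [B a]]]] * [A [B ( [S [A [B a]]] )] % [A [B a]]]]

4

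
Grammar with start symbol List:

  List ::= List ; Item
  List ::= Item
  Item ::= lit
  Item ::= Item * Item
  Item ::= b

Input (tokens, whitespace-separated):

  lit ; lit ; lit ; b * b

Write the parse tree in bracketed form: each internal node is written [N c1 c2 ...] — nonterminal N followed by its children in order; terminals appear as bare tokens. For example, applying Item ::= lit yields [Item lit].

[List [List [List [List [Item lit]] ; [Item lit]] ; [Item lit]] ; [Item [Item b] * [Item b]]]

List
List ; Item
List ; Item ; Item
List ; Item ; Item ; Item
Item ; Item ; Item ; Item
lit ; Item ; Item ; Item
lit ; lit ; Item ; Item
lit ; lit ; lit ; Item
lit ; lit ; lit ; Item * Item
lit ; lit ; lit ; b * Item
lit ; lit ; lit ; b * b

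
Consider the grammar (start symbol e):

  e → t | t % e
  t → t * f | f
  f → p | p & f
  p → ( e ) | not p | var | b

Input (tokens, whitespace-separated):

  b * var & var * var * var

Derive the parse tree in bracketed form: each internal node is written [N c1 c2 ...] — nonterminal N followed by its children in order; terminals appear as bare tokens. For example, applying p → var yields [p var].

e
t
t * f
t * f * f
t * f * f * f
f * f * f * f
p * f * f * f
b * f * f * f
b * p & f * f * f
b * var & f * f * f
b * var & p * f * f
b * var & var * f * f
b * var & var * p * f
b * var & var * var * f
b * var & var * var * p
b * var & var * var * var

[e [t [t [t [t [f [p b]]] * [f [p var] & [f [p var]]]] * [f [p var]]] * [f [p var]]]]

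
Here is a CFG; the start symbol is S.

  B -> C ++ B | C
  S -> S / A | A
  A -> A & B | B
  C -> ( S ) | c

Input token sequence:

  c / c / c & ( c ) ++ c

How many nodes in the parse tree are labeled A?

5

[S [S [S [A [B [C c]]]] / [A [B [C c]]]] / [A [A [B [C c]]] & [B [C ( [S [A [B [C c]]]] )] ++ [B [C c]]]]]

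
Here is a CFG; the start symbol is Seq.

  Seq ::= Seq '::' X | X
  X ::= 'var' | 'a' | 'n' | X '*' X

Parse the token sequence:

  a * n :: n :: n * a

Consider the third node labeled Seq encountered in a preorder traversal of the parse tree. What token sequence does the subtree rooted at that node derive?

[Seq [Seq [Seq [X [X a] * [X n]]] :: [X n]] :: [X [X n] * [X a]]]

a * n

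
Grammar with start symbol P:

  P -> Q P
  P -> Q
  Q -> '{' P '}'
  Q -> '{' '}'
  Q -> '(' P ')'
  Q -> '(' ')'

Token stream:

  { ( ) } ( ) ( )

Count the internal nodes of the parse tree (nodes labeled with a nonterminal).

8

[P [Q { [P [Q ( )]] }] [P [Q ( )] [P [Q ( )]]]]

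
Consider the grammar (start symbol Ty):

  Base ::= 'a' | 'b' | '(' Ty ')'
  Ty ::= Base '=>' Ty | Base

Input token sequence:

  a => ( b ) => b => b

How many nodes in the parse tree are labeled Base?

[Ty [Base a] => [Ty [Base ( [Ty [Base b]] )] => [Ty [Base b] => [Ty [Base b]]]]]

5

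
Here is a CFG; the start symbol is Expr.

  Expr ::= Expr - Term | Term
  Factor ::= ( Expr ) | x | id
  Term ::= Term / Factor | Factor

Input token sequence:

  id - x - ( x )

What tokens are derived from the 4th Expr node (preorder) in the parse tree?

x

[Expr [Expr [Expr [Term [Factor id]]] - [Term [Factor x]]] - [Term [Factor ( [Expr [Term [Factor x]]] )]]]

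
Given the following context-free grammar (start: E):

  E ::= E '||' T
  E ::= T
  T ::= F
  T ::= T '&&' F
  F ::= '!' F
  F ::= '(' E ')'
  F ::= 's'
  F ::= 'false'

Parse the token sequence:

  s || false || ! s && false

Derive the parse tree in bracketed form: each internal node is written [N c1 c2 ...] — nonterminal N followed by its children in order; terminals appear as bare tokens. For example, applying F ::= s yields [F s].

E
E || T
E || T || T
T || T || T
F || T || T
s || T || T
s || F || T
s || false || T
s || false || T && F
s || false || F && F
s || false || ! F && F
s || false || ! s && F
s || false || ! s && false

[E [E [E [T [F s]]] || [T [F false]]] || [T [T [F ! [F s]]] && [F false]]]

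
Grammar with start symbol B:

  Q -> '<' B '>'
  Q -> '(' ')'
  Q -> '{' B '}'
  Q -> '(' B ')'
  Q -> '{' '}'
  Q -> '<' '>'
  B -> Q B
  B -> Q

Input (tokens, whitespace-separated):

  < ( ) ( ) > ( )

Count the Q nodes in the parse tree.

4

[B [Q < [B [Q ( )] [B [Q ( )]]] >] [B [Q ( )]]]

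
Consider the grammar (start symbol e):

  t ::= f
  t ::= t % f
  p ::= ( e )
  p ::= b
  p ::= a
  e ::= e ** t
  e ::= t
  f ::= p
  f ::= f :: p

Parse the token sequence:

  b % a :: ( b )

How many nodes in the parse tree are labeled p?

4

[e [t [t [f [p b]]] % [f [f [p a]] :: [p ( [e [t [f [p b]]]] )]]]]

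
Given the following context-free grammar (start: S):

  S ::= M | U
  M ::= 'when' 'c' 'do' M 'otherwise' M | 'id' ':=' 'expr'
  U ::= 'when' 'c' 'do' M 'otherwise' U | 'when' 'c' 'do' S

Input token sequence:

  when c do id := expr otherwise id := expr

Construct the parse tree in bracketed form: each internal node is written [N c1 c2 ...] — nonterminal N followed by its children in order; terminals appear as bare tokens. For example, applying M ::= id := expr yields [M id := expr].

S
M
when c do M otherwise M
when c do id := expr otherwise M
when c do id := expr otherwise id := expr

[S [M when c do [M id := expr] otherwise [M id := expr]]]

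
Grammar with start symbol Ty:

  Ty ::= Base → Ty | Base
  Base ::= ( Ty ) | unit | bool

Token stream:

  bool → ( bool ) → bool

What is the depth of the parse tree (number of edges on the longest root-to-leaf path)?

5

[Ty [Base bool] → [Ty [Base ( [Ty [Base bool]] )] → [Ty [Base bool]]]]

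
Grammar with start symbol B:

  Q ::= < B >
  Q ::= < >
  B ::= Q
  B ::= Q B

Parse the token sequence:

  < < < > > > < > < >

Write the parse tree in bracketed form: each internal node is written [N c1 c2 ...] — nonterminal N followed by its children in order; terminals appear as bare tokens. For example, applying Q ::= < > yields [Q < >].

[B [Q < [B [Q < [B [Q < >]] >]] >] [B [Q < >] [B [Q < >]]]]

B
Q B
< B > B
< Q > B
< < B > > B
< < Q > > B
< < < > > > B
< < < > > > Q B
< < < > > > < > B
< < < > > > < > Q
< < < > > > < > < >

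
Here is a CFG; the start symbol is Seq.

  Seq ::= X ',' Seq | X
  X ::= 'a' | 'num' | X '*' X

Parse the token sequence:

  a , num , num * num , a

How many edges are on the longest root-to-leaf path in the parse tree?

5

[Seq [X a] , [Seq [X num] , [Seq [X [X num] * [X num]] , [Seq [X a]]]]]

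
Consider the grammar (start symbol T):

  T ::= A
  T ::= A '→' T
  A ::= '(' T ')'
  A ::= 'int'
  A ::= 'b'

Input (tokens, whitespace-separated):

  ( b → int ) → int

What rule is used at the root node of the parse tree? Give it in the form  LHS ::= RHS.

T ::= A '→' T

[T [A ( [T [A b] → [T [A int]]] )] → [T [A int]]]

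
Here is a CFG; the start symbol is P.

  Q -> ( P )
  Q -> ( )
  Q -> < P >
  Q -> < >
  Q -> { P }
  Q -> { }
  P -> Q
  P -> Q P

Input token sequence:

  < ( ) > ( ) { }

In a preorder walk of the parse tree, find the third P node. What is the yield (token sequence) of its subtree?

[P [Q < [P [Q ( )]] >] [P [Q ( )] [P [Q { }]]]]

( ) { }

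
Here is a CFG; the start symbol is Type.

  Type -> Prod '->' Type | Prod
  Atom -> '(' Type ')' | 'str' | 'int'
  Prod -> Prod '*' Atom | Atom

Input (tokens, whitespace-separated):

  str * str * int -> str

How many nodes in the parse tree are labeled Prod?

[Type [Prod [Prod [Prod [Atom str]] * [Atom str]] * [Atom int]] -> [Type [Prod [Atom str]]]]

4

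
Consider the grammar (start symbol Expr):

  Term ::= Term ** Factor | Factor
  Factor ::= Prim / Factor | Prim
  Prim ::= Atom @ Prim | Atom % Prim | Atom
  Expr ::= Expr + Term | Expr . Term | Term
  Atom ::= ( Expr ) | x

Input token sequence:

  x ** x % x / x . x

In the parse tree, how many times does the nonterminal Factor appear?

[Expr [Expr [Term [Term [Factor [Prim [Atom x]]]] ** [Factor [Prim [Atom x] % [Prim [Atom x]]] / [Factor [Prim [Atom x]]]]]] . [Term [Factor [Prim [Atom x]]]]]

4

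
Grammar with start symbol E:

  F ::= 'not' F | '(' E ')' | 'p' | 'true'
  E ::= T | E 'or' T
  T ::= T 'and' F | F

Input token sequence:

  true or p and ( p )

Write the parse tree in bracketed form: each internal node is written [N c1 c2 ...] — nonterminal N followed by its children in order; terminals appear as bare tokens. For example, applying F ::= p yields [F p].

E
E or T
T or T
F or T
true or T
true or T and F
true or F and F
true or p and F
true or p and ( E )
true or p and ( T )
true or p and ( F )
true or p and ( p )

[E [E [T [F true]]] or [T [T [F p]] and [F ( [E [T [F p]]] )]]]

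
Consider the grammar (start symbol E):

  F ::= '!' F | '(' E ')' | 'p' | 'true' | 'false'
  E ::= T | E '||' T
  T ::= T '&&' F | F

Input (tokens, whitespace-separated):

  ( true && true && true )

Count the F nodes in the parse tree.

[E [T [F ( [E [T [T [T [F true]] && [F true]] && [F true]]] )]]]

4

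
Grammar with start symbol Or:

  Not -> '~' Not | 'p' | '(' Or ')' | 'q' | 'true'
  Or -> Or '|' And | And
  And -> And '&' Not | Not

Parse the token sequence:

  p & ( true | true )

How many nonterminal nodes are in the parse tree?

[Or [And [And [Not p]] & [Not ( [Or [Or [And [Not true]]] | [And [Not true]]] )]]]

11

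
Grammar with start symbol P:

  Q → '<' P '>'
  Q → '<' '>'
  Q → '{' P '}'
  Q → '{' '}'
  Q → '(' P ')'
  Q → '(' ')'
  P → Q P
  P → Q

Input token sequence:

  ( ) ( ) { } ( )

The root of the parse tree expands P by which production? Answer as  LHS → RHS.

[P [Q ( )] [P [Q ( )] [P [Q { }] [P [Q ( )]]]]]

P → Q P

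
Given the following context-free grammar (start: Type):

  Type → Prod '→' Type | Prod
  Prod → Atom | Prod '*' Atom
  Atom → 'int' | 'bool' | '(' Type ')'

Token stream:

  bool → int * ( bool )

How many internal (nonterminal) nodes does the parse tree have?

[Type [Prod [Atom bool]] → [Type [Prod [Prod [Atom int]] * [Atom ( [Type [Prod [Atom bool]]] )]]]]

11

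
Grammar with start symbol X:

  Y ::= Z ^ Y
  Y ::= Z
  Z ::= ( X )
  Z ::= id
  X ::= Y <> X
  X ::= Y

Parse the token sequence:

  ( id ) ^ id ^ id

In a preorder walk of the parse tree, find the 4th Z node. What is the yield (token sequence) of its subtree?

id

[X [Y [Z ( [X [Y [Z id]]] )] ^ [Y [Z id] ^ [Y [Z id]]]]]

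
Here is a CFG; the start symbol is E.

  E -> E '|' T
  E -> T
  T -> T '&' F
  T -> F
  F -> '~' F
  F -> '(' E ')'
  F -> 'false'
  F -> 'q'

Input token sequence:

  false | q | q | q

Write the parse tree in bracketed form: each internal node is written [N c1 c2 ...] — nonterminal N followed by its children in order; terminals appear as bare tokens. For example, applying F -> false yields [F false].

E
E | T
E | T | T
E | T | T | T
T | T | T | T
F | T | T | T
false | T | T | T
false | F | T | T
false | q | T | T
false | q | F | T
false | q | q | T
false | q | q | F
false | q | q | q

[E [E [E [E [T [F false]]] | [T [F q]]] | [T [F q]]] | [T [F q]]]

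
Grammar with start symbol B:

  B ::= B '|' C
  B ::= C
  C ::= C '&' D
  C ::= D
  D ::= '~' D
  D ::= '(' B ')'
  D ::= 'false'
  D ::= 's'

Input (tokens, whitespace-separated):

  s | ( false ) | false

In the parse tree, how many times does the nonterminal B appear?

4

[B [B [B [C [D s]]] | [C [D ( [B [C [D false]]] )]]] | [C [D false]]]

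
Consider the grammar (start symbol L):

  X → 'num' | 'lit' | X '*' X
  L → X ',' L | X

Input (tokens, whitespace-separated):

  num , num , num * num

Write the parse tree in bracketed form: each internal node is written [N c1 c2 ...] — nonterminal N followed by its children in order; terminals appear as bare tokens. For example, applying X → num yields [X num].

L
X , L
num , L
num , X , L
num , num , L
num , num , X
num , num , X * X
num , num , num * X
num , num , num * num

[L [X num] , [L [X num] , [L [X [X num] * [X num]]]]]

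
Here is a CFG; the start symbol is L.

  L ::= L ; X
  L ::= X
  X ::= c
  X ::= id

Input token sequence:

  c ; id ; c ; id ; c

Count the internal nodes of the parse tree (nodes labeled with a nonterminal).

10

[L [L [L [L [L [X c]] ; [X id]] ; [X c]] ; [X id]] ; [X c]]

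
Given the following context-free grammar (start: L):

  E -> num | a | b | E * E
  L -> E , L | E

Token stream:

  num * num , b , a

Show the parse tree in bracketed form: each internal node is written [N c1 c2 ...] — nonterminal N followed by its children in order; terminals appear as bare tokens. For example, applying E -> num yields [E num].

[L [E [E num] * [E num]] , [L [E b] , [L [E a]]]]

L
E , L
E * E , L
num * E , L
num * num , L
num * num , E , L
num * num , b , L
num * num , b , E
num * num , b , a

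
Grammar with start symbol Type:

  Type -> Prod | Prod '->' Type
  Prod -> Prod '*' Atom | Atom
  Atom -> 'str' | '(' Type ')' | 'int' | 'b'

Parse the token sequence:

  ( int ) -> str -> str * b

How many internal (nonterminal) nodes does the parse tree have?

[Type [Prod [Atom ( [Type [Prod [Atom int]]] )]] -> [Type [Prod [Atom str]] -> [Type [Prod [Prod [Atom str]] * [Atom b]]]]]

14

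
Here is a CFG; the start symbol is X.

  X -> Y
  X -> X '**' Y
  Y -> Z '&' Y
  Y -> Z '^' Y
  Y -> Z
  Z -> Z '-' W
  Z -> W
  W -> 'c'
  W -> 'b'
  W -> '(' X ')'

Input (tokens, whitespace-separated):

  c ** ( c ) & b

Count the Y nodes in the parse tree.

4

[X [X [Y [Z [W c]]]] ** [Y [Z [W ( [X [Y [Z [W c]]]] )]] & [Y [Z [W b]]]]]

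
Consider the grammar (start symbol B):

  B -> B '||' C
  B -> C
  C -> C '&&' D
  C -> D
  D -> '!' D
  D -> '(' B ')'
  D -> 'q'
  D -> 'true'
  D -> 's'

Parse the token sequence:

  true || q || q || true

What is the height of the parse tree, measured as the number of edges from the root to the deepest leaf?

6

[B [B [B [B [C [D true]]] || [C [D q]]] || [C [D q]]] || [C [D true]]]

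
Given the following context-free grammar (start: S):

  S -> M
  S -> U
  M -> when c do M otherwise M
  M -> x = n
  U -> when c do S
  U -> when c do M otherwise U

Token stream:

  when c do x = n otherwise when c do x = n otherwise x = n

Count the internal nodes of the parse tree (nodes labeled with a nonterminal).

6

[S [M when c do [M x = n] otherwise [M when c do [M x = n] otherwise [M x = n]]]]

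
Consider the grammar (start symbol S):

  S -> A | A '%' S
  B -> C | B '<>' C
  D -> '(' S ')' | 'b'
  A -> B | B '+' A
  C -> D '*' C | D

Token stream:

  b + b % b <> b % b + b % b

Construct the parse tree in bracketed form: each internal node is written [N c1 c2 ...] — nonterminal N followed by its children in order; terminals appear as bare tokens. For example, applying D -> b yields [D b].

[S [A [B [C [D b]]] + [A [B [C [D b]]]]] % [S [A [B [B [C [D b]]] <> [C [D b]]]] % [S [A [B [C [D b]]] + [A [B [C [D b]]]]] % [S [A [B [C [D b]]]]]]]]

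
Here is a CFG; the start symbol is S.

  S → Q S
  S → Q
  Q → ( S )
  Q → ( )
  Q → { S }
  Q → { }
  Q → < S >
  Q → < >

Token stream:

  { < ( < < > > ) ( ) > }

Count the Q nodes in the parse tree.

6

[S [Q { [S [Q < [S [Q ( [S [Q < [S [Q < >]] >]] )] [S [Q ( )]]] >]] }]]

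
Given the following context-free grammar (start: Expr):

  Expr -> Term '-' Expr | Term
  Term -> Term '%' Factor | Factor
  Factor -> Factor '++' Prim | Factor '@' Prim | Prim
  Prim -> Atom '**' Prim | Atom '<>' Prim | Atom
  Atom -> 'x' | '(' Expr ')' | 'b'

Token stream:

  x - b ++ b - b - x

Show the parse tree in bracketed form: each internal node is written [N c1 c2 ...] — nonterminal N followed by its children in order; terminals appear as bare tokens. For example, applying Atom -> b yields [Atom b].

[Expr [Term [Factor [Prim [Atom x]]]] - [Expr [Term [Factor [Factor [Prim [Atom b]]] ++ [Prim [Atom b]]]] - [Expr [Term [Factor [Prim [Atom b]]]] - [Expr [Term [Factor [Prim [Atom x]]]]]]]]

Expr
Term - Expr
Factor - Expr
Prim - Expr
Atom - Expr
x - Expr
x - Term - Expr
x - Factor - Expr
x - Factor ++ Prim - Expr
x - Prim ++ Prim - Expr
x - Atom ++ Prim - Expr
x - b ++ Prim - Expr
x - b ++ Atom - Expr
x - b ++ b - Expr
x - b ++ b - Term - Expr
x - b ++ b - Factor - Expr
x - b ++ b - Prim - Expr
x - b ++ b - Atom - Expr
x - b ++ b - b - Expr
x - b ++ b - b - Term
x - b ++ b - b - Factor
x - b ++ b - b - Prim
x - b ++ b - b - Atom
x - b ++ b - b - x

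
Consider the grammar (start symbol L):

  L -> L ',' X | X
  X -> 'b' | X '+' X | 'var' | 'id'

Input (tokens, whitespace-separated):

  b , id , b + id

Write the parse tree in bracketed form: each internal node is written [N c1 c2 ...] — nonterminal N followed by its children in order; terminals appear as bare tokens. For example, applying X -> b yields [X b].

L
L , X
L , X , X
X , X , X
b , X , X
b , id , X
b , id , X + X
b , id , b + X
b , id , b + id

[L [L [L [X b]] , [X id]] , [X [X b] + [X id]]]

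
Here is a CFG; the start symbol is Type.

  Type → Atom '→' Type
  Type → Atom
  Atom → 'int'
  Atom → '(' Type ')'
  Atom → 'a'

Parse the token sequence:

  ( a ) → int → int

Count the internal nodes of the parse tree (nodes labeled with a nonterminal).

[Type [Atom ( [Type [Atom a]] )] → [Type [Atom int] → [Type [Atom int]]]]

8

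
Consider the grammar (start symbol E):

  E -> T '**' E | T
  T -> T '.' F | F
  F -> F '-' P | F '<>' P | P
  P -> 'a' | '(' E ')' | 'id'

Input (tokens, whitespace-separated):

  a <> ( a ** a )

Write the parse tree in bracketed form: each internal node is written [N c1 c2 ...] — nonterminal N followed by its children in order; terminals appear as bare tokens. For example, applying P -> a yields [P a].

E
T
F
F <> P
P <> P
a <> P
a <> ( E )
a <> ( T ** E )
a <> ( F ** E )
a <> ( P ** E )
a <> ( a ** E )
a <> ( a ** T )
a <> ( a ** F )
a <> ( a ** P )
a <> ( a ** a )

[E [T [F [F [P a]] <> [P ( [E [T [F [P a]]] ** [E [T [F [P a]]]]] )]]]]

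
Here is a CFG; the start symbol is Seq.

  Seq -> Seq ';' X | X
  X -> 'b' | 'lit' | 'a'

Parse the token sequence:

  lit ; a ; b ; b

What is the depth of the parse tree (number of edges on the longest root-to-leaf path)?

[Seq [Seq [Seq [Seq [X lit]] ; [X a]] ; [X b]] ; [X b]]

5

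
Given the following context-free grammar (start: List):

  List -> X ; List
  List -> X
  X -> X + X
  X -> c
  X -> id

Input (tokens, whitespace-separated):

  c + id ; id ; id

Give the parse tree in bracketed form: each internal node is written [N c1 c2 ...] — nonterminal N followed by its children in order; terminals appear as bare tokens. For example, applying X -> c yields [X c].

List
X ; List
X + X ; List
c + X ; List
c + id ; List
c + id ; X ; List
c + id ; id ; List
c + id ; id ; X
c + id ; id ; id

[List [X [X c] + [X id]] ; [List [X id] ; [List [X id]]]]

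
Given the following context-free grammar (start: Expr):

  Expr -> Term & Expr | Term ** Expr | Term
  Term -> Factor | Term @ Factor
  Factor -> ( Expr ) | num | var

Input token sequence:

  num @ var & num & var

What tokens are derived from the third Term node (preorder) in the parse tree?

num

[Expr [Term [Term [Factor num]] @ [Factor var]] & [Expr [Term [Factor num]] & [Expr [Term [Factor var]]]]]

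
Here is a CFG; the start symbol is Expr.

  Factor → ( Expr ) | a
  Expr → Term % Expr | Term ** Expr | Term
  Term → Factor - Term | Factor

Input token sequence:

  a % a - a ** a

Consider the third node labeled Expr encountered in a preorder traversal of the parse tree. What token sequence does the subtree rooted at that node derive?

[Expr [Term [Factor a]] % [Expr [Term [Factor a] - [Term [Factor a]]] ** [Expr [Term [Factor a]]]]]

a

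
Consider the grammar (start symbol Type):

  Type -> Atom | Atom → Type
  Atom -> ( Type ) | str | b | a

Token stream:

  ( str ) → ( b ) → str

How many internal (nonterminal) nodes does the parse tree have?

[Type [Atom ( [Type [Atom str]] )] → [Type [Atom ( [Type [Atom b]] )] → [Type [Atom str]]]]

10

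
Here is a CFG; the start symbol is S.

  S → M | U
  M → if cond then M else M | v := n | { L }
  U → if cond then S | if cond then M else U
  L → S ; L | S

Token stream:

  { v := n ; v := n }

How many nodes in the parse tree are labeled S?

3

[S [M { [L [S [M v := n]] ; [L [S [M v := n]]]] }]]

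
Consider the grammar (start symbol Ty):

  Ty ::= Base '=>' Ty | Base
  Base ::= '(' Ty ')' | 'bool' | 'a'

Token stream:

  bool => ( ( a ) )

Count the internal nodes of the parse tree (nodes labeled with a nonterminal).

8

[Ty [Base bool] => [Ty [Base ( [Ty [Base ( [Ty [Base a]] )]] )]]]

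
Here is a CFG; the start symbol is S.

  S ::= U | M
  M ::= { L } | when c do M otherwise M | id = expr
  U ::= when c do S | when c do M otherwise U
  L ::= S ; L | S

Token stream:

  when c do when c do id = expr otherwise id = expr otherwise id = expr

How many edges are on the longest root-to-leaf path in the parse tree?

[S [M when c do [M when c do [M id = expr] otherwise [M id = expr]] otherwise [M id = expr]]]

4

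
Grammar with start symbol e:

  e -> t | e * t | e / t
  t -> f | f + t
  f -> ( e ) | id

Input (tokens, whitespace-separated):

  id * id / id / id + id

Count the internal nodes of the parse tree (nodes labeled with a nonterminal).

[e [e [e [e [t [f id]]] * [t [f id]]] / [t [f id]]] / [t [f id] + [t [f id]]]]

14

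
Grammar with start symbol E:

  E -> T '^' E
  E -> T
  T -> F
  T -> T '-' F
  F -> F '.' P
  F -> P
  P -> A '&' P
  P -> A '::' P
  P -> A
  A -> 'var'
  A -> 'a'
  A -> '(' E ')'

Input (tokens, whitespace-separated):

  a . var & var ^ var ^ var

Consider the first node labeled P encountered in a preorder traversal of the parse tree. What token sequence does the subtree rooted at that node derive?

[E [T [F [F [P [A a]]] . [P [A var] & [P [A var]]]]] ^ [E [T [F [P [A var]]]] ^ [E [T [F [P [A var]]]]]]]

a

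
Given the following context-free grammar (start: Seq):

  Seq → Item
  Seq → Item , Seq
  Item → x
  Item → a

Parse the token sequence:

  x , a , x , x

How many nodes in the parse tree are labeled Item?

4

[Seq [Item x] , [Seq [Item a] , [Seq [Item x] , [Seq [Item x]]]]]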